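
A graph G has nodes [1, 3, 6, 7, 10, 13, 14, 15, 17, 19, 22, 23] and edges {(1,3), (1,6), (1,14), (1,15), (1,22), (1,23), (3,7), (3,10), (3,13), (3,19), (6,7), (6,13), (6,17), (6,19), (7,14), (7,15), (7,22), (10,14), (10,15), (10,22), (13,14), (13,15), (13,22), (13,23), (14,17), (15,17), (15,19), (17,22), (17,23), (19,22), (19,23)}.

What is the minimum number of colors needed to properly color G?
χ(G) = 2

Clique number ω(G) = 2 (lower bound: χ ≥ ω).
The graph is bipartite (no odd cycle), so 2 colors suffice: χ(G) = 2.
A valid 2-coloring: color 1: [1, 7, 10, 13, 17, 19]; color 2: [3, 6, 14, 15, 22, 23].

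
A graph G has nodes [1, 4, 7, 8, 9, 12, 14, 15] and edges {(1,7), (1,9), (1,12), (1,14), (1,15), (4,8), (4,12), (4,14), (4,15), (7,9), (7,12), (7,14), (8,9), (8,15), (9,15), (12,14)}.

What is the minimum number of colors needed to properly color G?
Clique number ω(G) = 4 (lower bound: χ ≥ ω).
The clique on [1, 7, 12, 14] has size 4, forcing χ ≥ 4, and the coloring below uses 4 colors, so χ(G) = 4.
A valid 4-coloring: color 1: [1, 4]; color 2: [9, 12]; color 3: [7, 8]; color 4: [14, 15].

χ(G) = 4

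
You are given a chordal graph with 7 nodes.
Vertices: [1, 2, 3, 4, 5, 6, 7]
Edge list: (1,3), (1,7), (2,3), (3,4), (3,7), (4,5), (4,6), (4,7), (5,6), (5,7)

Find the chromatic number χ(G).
Clique number ω(G) = 3 (lower bound: χ ≥ ω).
The clique on [1, 3, 7] has size 3, forcing χ ≥ 3, and the coloring below uses 3 colors, so χ(G) = 3.
A valid 3-coloring: color 1: [2, 6, 7]; color 2: [3, 5]; color 3: [1, 4].

χ(G) = 3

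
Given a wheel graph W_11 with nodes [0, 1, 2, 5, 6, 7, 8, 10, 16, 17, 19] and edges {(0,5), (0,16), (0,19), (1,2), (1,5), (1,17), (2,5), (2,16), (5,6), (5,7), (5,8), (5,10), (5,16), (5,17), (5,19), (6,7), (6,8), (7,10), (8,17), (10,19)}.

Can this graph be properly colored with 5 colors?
A valid 5-coloring: color 1: [5]; color 2: [0, 2, 6, 10, 17]; color 3: [1, 7, 8, 16, 19].
(χ(G) = 3 ≤ 5.)

Yes, G is 5-colorable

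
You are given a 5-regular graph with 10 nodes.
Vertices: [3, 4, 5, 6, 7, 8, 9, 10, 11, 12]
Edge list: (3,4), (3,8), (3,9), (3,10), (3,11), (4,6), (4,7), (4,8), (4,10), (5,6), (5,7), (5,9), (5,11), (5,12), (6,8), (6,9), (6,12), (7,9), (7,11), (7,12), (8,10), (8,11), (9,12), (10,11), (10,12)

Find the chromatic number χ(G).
Clique number ω(G) = 4 (lower bound: χ ≥ ω).
The clique on [3, 8, 10, 11] has size 4, forcing χ ≥ 4, and the coloring below uses 4 colors, so χ(G) = 4.
A valid 4-coloring: color 1: [3, 6, 7]; color 2: [4, 11, 12]; color 3: [8, 9]; color 4: [5, 10].

χ(G) = 4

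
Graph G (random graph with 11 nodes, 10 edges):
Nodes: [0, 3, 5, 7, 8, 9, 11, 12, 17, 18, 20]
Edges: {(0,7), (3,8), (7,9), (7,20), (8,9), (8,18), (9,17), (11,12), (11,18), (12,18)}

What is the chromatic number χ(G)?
Clique number ω(G) = 3 (lower bound: χ ≥ ω).
The clique on [11, 12, 18] has size 3, forcing χ ≥ 3, and the coloring below uses 3 colors, so χ(G) = 3.
A valid 3-coloring: color 1: [0, 3, 5, 9, 18, 20]; color 2: [7, 8, 12, 17]; color 3: [11].

χ(G) = 3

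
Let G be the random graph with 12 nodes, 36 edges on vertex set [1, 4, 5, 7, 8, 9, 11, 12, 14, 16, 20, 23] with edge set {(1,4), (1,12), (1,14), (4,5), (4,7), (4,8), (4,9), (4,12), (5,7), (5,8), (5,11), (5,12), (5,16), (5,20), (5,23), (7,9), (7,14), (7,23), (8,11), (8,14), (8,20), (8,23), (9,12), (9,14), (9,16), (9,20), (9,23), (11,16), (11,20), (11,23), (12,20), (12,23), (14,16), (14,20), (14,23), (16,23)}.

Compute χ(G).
χ(G) = 4

Clique number ω(G) = 4 (lower bound: χ ≥ ω).
The clique on [5, 8, 11, 20] has size 4, forcing χ ≥ 4, and the coloring below uses 4 colors, so χ(G) = 4.
A valid 4-coloring: color 1: [1, 5, 9]; color 2: [4, 20, 23]; color 3: [11, 12, 14]; color 4: [7, 8, 16].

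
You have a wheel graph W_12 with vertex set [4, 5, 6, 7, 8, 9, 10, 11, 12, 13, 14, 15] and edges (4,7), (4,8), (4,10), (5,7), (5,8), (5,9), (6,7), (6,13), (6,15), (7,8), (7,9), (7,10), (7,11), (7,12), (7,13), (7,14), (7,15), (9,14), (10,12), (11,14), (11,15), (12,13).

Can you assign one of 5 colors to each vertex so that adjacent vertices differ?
Yes, G is 5-colorable

A valid 5-coloring: color 1: [7]; color 2: [4, 6, 9, 11, 12]; color 3: [5, 10, 13, 14, 15]; color 4: [8].
(χ(G) = 4 ≤ 5.)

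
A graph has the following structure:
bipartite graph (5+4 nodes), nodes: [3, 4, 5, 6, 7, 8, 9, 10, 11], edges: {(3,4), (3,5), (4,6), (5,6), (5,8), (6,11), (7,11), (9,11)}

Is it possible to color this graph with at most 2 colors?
Yes, G is 2-colorable

A valid 2-coloring: color 1: [3, 6, 7, 8, 9, 10]; color 2: [4, 5, 11].
(χ(G) = 2 ≤ 2.)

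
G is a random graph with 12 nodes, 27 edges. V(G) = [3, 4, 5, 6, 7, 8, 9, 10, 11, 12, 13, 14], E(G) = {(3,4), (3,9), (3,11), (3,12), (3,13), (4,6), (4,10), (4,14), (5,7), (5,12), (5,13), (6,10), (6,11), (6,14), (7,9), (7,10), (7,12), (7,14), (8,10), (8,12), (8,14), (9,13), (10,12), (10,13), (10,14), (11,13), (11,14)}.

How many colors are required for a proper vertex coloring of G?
χ(G) = 4

Clique number ω(G) = 4 (lower bound: χ ≥ ω).
The clique on [4, 6, 10, 14] has size 4, forcing χ ≥ 4, and the coloring below uses 4 colors, so χ(G) = 4.
A valid 4-coloring: color 1: [3, 5, 10]; color 2: [12, 13, 14]; color 3: [4, 7, 8, 11]; color 4: [6, 9].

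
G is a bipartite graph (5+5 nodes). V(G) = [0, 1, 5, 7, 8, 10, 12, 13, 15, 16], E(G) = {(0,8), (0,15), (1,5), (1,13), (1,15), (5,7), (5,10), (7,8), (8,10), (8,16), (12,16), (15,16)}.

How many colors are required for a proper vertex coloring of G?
Clique number ω(G) = 2 (lower bound: χ ≥ ω).
The graph is bipartite (no odd cycle), so 2 colors suffice: χ(G) = 2.
A valid 2-coloring: color 1: [5, 8, 12, 13, 15]; color 2: [0, 1, 7, 10, 16].

χ(G) = 2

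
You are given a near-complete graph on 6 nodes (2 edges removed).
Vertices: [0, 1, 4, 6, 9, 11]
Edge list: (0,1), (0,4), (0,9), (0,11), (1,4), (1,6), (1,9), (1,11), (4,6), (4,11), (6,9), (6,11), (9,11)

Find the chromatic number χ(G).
Clique number ω(G) = 4 (lower bound: χ ≥ ω).
The clique on [0, 1, 9, 11] has size 4, forcing χ ≥ 4, and the coloring below uses 4 colors, so χ(G) = 4.
A valid 4-coloring: color 1: [11]; color 2: [1]; color 3: [4, 9]; color 4: [0, 6].

χ(G) = 4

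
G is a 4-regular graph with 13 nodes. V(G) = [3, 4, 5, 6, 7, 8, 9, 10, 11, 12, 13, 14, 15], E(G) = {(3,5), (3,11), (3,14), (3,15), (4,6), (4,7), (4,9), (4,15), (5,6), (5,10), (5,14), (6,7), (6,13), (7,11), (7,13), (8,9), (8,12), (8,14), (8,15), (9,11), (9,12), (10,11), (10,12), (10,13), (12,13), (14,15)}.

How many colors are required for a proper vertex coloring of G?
Clique number ω(G) = 3 (lower bound: χ ≥ ω).
Suppose a proper 3-coloring c exists. The clique [3, 5, 14] takes 3 distinct colors; by symmetry let c(3) = 1, c(5) = 2, c(14) = 3.
- Vertex 15: neighbors [3, 14] already have colors [1, 3] ⇒ c(15) = 2.
- Vertex 8: neighbors [15, 14] already have colors [2, 3] ⇒ c(8) = 1.
- Vertex 4: neighbors [15] already have colors [2]; try each remaining color.
- Case c(4) = 1:
  - Vertex 6: neighbors [4, 5] already have colors [1, 2] ⇒ c(6) = 3.
  - Vertex 7: neighbors [4, 6] already have colors [1, 3] ⇒ c(7) = 2.
  - Vertex 11: neighbors [3, 7] already have colors [1, 2] ⇒ c(11) = 3.
  - Vertex 10: neighbors [5, 11] already have colors [2, 3] ⇒ c(10) = 1.
  - Vertex 13: neighbors [10, 7, 6] already have colors [1, 2, 3] — all 3 colors blocked. Contradiction.
- Case c(4) = 3:
  - Vertex 6: neighbors [5, 4] already have colors [2, 3] ⇒ c(6) = 1.
  - Vertex 7: neighbors [6, 4] already have colors [1, 3] ⇒ c(7) = 2.
  - Vertex 9: neighbors [8, 4] already have colors [1, 3] ⇒ c(9) = 2.
  - Vertex 12: neighbors [8, 9] already have colors [1, 2] ⇒ c(12) = 3.
  - Vertex 13: neighbors [6, 7, 12] already have colors [1, 2, 3] — all 3 colors blocked. Contradiction.
Every case ends in a contradiction, so G has no proper 3-coloring (χ ≥ 4).
The coloring below uses 4 colors, so χ(G) = 4.
A valid 4-coloring: color 1: [3, 7, 8, 10]; color 2: [4, 11, 12, 14]; color 3: [5, 9, 13, 15]; color 4: [6].

χ(G) = 4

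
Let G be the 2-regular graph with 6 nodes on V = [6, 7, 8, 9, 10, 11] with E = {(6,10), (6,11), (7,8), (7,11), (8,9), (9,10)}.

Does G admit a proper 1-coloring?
Edge (8,9) forces its endpoints to differ, so 1 color is not enough.

No, G is not 1-colorable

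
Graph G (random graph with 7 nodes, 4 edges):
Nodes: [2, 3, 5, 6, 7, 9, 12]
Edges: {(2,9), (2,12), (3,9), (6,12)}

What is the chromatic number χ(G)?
Clique number ω(G) = 2 (lower bound: χ ≥ ω).
The graph is bipartite (no odd cycle), so 2 colors suffice: χ(G) = 2.
A valid 2-coloring: color 1: [5, 7, 9, 12]; color 2: [2, 3, 6].

χ(G) = 2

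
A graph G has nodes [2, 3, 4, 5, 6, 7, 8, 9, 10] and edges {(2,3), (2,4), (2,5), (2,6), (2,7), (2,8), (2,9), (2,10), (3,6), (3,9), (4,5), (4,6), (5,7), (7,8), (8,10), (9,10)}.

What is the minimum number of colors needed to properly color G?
Clique number ω(G) = 3 (lower bound: χ ≥ ω).
The clique on [2, 3, 9] has size 3, forcing χ ≥ 3, and the coloring below uses 3 colors, so χ(G) = 3.
A valid 3-coloring: color 1: [2]; color 2: [3, 4, 7, 10]; color 3: [5, 6, 8, 9].

χ(G) = 3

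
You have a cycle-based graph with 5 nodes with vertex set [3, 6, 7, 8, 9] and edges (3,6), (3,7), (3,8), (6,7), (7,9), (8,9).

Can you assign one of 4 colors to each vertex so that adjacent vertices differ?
A valid 4-coloring: color 1: [3, 9]; color 2: [7, 8]; color 3: [6].
(χ(G) = 3 ≤ 4.)

Yes, G is 4-colorable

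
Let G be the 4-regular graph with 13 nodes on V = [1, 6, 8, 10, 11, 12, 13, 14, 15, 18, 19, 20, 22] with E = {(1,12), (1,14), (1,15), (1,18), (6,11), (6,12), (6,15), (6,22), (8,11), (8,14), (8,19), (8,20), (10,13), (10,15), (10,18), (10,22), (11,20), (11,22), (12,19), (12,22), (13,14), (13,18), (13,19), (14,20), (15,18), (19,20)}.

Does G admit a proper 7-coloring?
Yes, G is 7-colorable

A valid 7-coloring: color 1: [11, 12, 14, 18]; color 2: [8, 13, 15, 22]; color 3: [1, 6, 10, 20]; color 4: [19].
(χ(G) = 4 ≤ 7.)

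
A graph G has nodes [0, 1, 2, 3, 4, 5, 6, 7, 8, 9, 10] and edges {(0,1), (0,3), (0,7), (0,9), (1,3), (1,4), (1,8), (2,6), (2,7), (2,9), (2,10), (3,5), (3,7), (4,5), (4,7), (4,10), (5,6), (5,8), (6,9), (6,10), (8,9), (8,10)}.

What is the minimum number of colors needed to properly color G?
Clique number ω(G) = 3 (lower bound: χ ≥ ω).
The clique on [0, 1, 3] has size 3, forcing χ ≥ 3, and the coloring below uses 3 colors, so χ(G) = 3.
A valid 3-coloring: color 1: [0, 2, 5]; color 2: [1, 7, 9, 10]; color 3: [3, 4, 6, 8].

χ(G) = 3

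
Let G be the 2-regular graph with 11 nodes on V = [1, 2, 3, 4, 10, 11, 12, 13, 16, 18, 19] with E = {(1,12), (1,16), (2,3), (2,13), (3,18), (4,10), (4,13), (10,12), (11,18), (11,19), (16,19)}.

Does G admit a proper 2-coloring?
Odd cycle [1, 12, 10, 4, 13, 2, 3, 18, 11, 19, 16] needs 3 colors (χ ≥ 3).
Hence χ(G) ≥ 3 > 2, so no proper 2-coloring exists.

No, G is not 2-colorable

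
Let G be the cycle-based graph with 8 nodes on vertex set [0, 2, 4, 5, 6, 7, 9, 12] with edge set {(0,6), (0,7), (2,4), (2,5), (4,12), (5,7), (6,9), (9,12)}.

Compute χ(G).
χ(G) = 2

Clique number ω(G) = 2 (lower bound: χ ≥ ω).
The graph is bipartite (no odd cycle), so 2 colors suffice: χ(G) = 2.
A valid 2-coloring: color 1: [0, 4, 5, 9]; color 2: [2, 6, 7, 12].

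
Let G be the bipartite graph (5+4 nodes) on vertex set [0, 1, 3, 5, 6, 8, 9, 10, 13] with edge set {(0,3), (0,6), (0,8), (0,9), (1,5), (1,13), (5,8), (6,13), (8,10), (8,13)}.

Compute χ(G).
Clique number ω(G) = 2 (lower bound: χ ≥ ω).
The graph is bipartite (no odd cycle), so 2 colors suffice: χ(G) = 2.
A valid 2-coloring: color 1: [1, 3, 6, 8, 9]; color 2: [0, 5, 10, 13].

χ(G) = 2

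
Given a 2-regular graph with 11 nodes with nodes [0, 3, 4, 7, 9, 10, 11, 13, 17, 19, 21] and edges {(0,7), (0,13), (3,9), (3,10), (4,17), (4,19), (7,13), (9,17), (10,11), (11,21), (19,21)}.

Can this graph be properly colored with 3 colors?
A valid 3-coloring: color 1: [4, 9, 10, 13, 21]; color 2: [0, 3, 11, 17, 19]; color 3: [7].
(χ(G) = 3 ≤ 3.)

Yes, G is 3-colorable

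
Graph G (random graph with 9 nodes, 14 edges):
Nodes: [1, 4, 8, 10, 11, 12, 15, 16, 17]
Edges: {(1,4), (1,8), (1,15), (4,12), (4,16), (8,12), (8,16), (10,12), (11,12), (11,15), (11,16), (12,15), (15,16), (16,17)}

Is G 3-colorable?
A valid 3-coloring: color 1: [1, 12, 16]; color 2: [4, 8, 10, 15, 17]; color 3: [11].
(χ(G) = 3 ≤ 3.)

Yes, G is 3-colorable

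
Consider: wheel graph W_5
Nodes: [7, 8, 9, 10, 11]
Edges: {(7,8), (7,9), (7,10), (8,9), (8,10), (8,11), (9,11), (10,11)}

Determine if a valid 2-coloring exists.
The clique on vertices [8, 9, 11] has size 3 > 2, so it alone needs 3 colors.

No, G is not 2-colorable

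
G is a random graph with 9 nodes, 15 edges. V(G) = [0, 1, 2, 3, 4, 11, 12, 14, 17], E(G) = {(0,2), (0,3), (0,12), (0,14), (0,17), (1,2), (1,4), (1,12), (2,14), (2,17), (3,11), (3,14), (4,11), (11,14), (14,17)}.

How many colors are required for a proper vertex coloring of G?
χ(G) = 4

Clique number ω(G) = 4 (lower bound: χ ≥ ω).
The clique on [0, 2, 14, 17] has size 4, forcing χ ≥ 4, and the coloring below uses 4 colors, so χ(G) = 4.
A valid 4-coloring: color 1: [0, 1, 11]; color 2: [4, 12, 14]; color 3: [2, 3]; color 4: [17].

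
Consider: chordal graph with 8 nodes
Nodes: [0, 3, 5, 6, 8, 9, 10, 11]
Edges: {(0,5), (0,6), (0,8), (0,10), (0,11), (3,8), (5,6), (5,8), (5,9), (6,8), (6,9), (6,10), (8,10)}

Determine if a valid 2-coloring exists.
The clique on vertices [0, 6, 8, 10] has size 4 > 2, so it alone needs 4 colors.

No, G is not 2-colorable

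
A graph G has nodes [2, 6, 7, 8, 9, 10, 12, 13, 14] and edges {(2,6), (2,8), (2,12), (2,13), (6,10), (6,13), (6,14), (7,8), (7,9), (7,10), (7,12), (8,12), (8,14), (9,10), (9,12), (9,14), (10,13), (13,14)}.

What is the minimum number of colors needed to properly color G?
χ(G) = 4

Clique number ω(G) = 3 (lower bound: χ ≥ ω).
Suppose a proper 3-coloring c exists. The clique [2, 6, 13] takes 3 distinct colors; by symmetry let c(2) = 1, c(6) = 2, c(13) = 3.
- Vertex 10: neighbors [6, 13] already have colors [2, 3] ⇒ c(10) = 1.
- Vertex 14: neighbors [6, 13] already have colors [2, 3] ⇒ c(14) = 1.
- Vertex 7: neighbors [10] already have colors [1]; try each remaining color.
- Case c(7) = 2:
  - Vertex 12: neighbors [2, 7] already have colors [1, 2] ⇒ c(12) = 3.
  - Vertex 8: neighbors [2, 7, 12] already have colors [1, 2, 3] — all 3 colors blocked. Contradiction.
- Case c(7) = 3:
  - Vertex 12: neighbors [2, 7] already have colors [1, 3] ⇒ c(12) = 2.
  - Vertex 8: neighbors [2, 12, 7] already have colors [1, 2, 3] — all 3 colors blocked. Contradiction.
Every case ends in a contradiction, so G has no proper 3-coloring (χ ≥ 4).
The coloring below uses 4 colors, so χ(G) = 4.
A valid 4-coloring: color 1: [2, 7, 14]; color 2: [6, 8, 9]; color 3: [10, 12]; color 4: [13].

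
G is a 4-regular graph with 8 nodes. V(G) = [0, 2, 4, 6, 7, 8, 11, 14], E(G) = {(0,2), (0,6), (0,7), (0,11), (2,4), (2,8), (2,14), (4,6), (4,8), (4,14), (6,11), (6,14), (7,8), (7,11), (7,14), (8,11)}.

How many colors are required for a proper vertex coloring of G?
χ(G) = 3

Clique number ω(G) = 3 (lower bound: χ ≥ ω).
The clique on [0, 6, 11] has size 3, forcing χ ≥ 3, and the coloring below uses 3 colors, so χ(G) = 3.
A valid 3-coloring: color 1: [2, 6, 7]; color 2: [4, 11]; color 3: [0, 8, 14].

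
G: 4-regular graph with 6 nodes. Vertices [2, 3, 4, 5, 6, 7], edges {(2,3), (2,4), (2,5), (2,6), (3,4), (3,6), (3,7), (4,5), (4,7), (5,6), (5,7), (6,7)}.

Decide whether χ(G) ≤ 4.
Yes, G is 4-colorable

A valid 4-coloring: color 1: [2, 7]; color 2: [4, 6]; color 3: [3, 5].
(χ(G) = 3 ≤ 4.)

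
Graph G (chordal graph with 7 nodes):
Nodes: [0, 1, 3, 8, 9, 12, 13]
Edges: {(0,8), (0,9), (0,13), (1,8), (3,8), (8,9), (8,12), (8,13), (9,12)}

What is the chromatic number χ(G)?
χ(G) = 3

Clique number ω(G) = 3 (lower bound: χ ≥ ω).
The clique on [0, 8, 9] has size 3, forcing χ ≥ 3, and the coloring below uses 3 colors, so χ(G) = 3.
A valid 3-coloring: color 1: [8]; color 2: [1, 3, 9, 13]; color 3: [0, 12].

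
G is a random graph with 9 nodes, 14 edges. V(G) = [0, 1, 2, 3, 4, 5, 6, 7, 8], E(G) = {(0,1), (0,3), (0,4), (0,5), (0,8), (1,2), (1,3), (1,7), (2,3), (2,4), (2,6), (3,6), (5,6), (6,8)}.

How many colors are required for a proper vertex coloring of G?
Clique number ω(G) = 3 (lower bound: χ ≥ ω).
The clique on [0, 1, 3] has size 3, forcing χ ≥ 3, and the coloring below uses 3 colors, so χ(G) = 3.
A valid 3-coloring: color 1: [0, 2, 7]; color 2: [3, 4, 5, 8]; color 3: [1, 6].

χ(G) = 3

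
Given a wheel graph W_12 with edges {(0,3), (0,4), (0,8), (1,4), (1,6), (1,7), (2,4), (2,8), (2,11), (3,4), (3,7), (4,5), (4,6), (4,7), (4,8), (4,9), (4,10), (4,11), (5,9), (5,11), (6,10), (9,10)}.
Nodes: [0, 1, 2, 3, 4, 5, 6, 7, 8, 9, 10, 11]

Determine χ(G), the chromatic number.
Clique number ω(G) = 3 (lower bound: χ ≥ ω).
Odd cycle [2, 11, 5, 9, 10, 6, 1, 7, 3, 0, 8] needs 3 colors (χ ≥ 3).
Vertex 4 is adjacent to every vertex of [0, 1, 2, 3, 5, 6, 7, 8, 9, 10, 11], which already need 3 colors among themselves, so 4 needs a new color (χ ≥ 4).
The coloring below uses 4 colors, so χ(G) = 4.
A valid 4-coloring: color 1: [4]; color 2: [0, 1, 2, 5, 10]; color 3: [6, 7, 8, 9, 11]; color 4: [3].

χ(G) = 4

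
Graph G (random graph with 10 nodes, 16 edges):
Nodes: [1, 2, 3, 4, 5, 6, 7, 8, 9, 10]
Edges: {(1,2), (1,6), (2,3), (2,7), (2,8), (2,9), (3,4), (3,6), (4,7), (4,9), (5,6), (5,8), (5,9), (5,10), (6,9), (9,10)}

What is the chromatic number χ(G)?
χ(G) = 3

Clique number ω(G) = 3 (lower bound: χ ≥ ω).
The clique on [5, 9, 10] has size 3, forcing χ ≥ 3, and the coloring below uses 3 colors, so χ(G) = 3.
A valid 3-coloring: color 1: [1, 3, 7, 8, 9]; color 2: [2, 4, 6, 10]; color 3: [5].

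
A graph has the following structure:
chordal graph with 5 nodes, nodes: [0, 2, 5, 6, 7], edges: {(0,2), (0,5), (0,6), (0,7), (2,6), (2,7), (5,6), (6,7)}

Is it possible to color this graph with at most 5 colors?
A valid 5-coloring: color 1: [6]; color 2: [0]; color 3: [2, 5]; color 4: [7].
(χ(G) = 4 ≤ 5.)

Yes, G is 5-colorable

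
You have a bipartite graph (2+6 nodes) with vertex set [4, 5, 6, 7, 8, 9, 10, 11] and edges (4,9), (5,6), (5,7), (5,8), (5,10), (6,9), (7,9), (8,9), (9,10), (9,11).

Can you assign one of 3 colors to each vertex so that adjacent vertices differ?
Yes, G is 3-colorable

A valid 3-coloring: color 1: [5, 9]; color 2: [4, 6, 7, 8, 10, 11].
(χ(G) = 2 ≤ 3.)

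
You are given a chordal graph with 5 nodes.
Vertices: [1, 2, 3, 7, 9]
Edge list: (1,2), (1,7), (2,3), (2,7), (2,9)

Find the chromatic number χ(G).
χ(G) = 3

Clique number ω(G) = 3 (lower bound: χ ≥ ω).
The clique on [1, 2, 7] has size 3, forcing χ ≥ 3, and the coloring below uses 3 colors, so χ(G) = 3.
A valid 3-coloring: color 1: [2]; color 2: [3, 7, 9]; color 3: [1].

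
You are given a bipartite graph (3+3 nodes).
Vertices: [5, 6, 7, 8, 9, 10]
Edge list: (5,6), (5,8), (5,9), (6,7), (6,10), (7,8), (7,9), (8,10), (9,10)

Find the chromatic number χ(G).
Clique number ω(G) = 2 (lower bound: χ ≥ ω).
The graph is bipartite (no odd cycle), so 2 colors suffice: χ(G) = 2.
A valid 2-coloring: color 1: [6, 8, 9]; color 2: [5, 7, 10].

χ(G) = 2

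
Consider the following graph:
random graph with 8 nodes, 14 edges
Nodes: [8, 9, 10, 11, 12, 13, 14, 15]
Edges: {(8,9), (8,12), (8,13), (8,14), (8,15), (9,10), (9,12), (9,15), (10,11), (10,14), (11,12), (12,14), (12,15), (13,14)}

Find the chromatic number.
χ(G) = 4

Clique number ω(G) = 4 (lower bound: χ ≥ ω).
The clique on [8, 9, 12, 15] has size 4, forcing χ ≥ 4, and the coloring below uses 4 colors, so χ(G) = 4.
A valid 4-coloring: color 1: [10, 12, 13]; color 2: [8, 11]; color 3: [9, 14]; color 4: [15].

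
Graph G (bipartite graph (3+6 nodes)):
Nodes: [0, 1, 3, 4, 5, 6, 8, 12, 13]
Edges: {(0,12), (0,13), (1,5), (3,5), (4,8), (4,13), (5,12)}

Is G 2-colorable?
Yes, G is 2-colorable

A valid 2-coloring: color 1: [0, 4, 5, 6]; color 2: [1, 3, 8, 12, 13].
(χ(G) = 2 ≤ 2.)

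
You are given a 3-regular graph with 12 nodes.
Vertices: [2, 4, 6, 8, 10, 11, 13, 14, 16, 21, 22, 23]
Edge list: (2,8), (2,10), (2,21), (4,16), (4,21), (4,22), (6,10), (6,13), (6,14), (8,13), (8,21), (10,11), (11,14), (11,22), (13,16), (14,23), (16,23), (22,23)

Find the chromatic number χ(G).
Clique number ω(G) = 3 (lower bound: χ ≥ ω).
The clique on [2, 8, 21] has size 3, forcing χ ≥ 3, and the coloring below uses 3 colors, so χ(G) = 3.
A valid 3-coloring: color 1: [10, 13, 21, 23]; color 2: [2, 14, 16, 22]; color 3: [4, 6, 8, 11].

χ(G) = 3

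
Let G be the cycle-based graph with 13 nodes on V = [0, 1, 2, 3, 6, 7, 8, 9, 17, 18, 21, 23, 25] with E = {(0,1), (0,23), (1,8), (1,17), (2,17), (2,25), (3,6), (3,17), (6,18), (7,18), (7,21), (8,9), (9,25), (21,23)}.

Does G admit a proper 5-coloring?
A valid 5-coloring: color 1: [0, 6, 8, 17, 21, 25]; color 2: [1, 2, 3, 7, 9, 23]; color 3: [18].
(χ(G) = 3 ≤ 5.)

Yes, G is 5-colorable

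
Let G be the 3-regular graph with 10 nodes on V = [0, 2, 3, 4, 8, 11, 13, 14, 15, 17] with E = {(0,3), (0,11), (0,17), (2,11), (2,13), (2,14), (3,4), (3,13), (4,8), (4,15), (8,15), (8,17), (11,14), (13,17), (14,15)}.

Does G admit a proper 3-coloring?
A valid 3-coloring: color 1: [0, 2, 8]; color 2: [3, 11, 15, 17]; color 3: [4, 13, 14].
(χ(G) = 3 ≤ 3.)

Yes, G is 3-colorable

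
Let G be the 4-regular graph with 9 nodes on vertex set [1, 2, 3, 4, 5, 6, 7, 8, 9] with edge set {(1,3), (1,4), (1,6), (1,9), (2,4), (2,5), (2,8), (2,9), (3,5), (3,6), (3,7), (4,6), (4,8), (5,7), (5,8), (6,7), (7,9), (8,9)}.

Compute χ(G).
χ(G) = 4

Clique number ω(G) = 3 (lower bound: χ ≥ ω).
Suppose a proper 3-coloring c exists. The clique [1, 3, 6] takes 3 distinct colors; by symmetry let c(1) = 1, c(3) = 2, c(6) = 3.
- Vertex 4: neighbors [1, 6] already have colors [1, 3] ⇒ c(4) = 2.
- Vertex 7: neighbors [3, 6] already have colors [2, 3] ⇒ c(7) = 1.
- Vertex 5: neighbors [7, 3] already have colors [1, 2] ⇒ c(5) = 3.
- Vertex 2: neighbors [4, 5] already have colors [2, 3] ⇒ c(2) = 1.
- Vertex 8: neighbors [2, 4, 5] already have colors [1, 2, 3] — all 3 colors blocked. Contradiction.
The forced assignments end in a contradiction, so G has no proper 3-coloring (χ ≥ 4).
The coloring below uses 4 colors, so χ(G) = 4.
A valid 4-coloring: color 1: [1, 7, 8]; color 2: [5, 6, 9]; color 3: [3, 4]; color 4: [2].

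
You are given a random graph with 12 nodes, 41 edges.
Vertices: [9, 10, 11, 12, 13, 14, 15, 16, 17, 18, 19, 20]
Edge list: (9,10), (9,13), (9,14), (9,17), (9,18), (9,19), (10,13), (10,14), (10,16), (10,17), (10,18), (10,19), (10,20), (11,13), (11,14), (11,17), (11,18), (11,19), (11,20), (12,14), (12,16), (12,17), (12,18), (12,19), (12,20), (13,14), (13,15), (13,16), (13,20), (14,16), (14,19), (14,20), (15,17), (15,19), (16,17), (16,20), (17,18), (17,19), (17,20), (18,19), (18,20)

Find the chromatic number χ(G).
Clique number ω(G) = 5 (lower bound: χ ≥ ω).
The clique on [9, 10, 17, 18, 19] has size 5, forcing χ ≥ 5, and the coloring below uses 5 colors, so χ(G) = 5.
A valid 5-coloring: color 1: [13, 17]; color 2: [19, 20]; color 3: [10, 11, 12, 15]; color 4: [14, 18]; color 5: [9, 16].

χ(G) = 5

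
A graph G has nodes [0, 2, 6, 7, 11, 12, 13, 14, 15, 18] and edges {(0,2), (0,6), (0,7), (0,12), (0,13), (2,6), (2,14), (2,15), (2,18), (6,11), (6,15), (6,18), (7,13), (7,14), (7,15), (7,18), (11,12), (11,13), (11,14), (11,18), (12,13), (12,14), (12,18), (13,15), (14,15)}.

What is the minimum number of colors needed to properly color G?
χ(G) = 4

Clique number ω(G) = 3 (lower bound: χ ≥ ω).
Suppose a proper 3-coloring c exists. The clique [0, 2, 6] takes 3 distinct colors; by symmetry let c(0) = 1, c(2) = 2, c(6) = 3.
- Vertex 15: neighbors [2, 6] already have colors [2, 3] ⇒ c(15) = 1.
- Vertex 14: neighbors [15, 2] already have colors [1, 2] ⇒ c(14) = 3.
- Vertex 12: neighbors [0, 14] already have colors [1, 3] ⇒ c(12) = 2.
- Vertex 7: neighbors [0, 14] already have colors [1, 3] ⇒ c(7) = 2.
- Vertex 11: neighbors [12, 6] already have colors [2, 3] ⇒ c(11) = 1.
- Vertex 18: neighbors [11, 2, 6] already have colors [1, 2, 3] — all 3 colors blocked. Contradiction.
The forced assignments end in a contradiction, so G has no proper 3-coloring (χ ≥ 4).
The coloring below uses 4 colors, so χ(G) = 4.
A valid 4-coloring: color 1: [2, 7, 12]; color 2: [0, 15, 18]; color 3: [6, 13, 14]; color 4: [11].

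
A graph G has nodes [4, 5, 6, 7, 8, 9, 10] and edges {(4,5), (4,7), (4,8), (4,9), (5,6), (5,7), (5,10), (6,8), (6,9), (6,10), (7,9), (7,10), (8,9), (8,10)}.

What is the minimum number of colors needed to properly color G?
Clique number ω(G) = 3 (lower bound: χ ≥ ω).
Suppose a proper 3-coloring c exists. The clique [4, 5, 7] takes 3 distinct colors; by symmetry let c(4) = 1, c(5) = 2, c(7) = 3.
- Vertex 9: neighbors [4, 7] already have colors [1, 3] ⇒ c(9) = 2.
- Vertex 8: neighbors [4, 9] already have colors [1, 2] ⇒ c(8) = 3.
- Vertex 6: neighbors [5, 8] already have colors [2, 3] ⇒ c(6) = 1.
- Vertex 10: neighbors [6, 5, 7] already have colors [1, 2, 3] — all 3 colors blocked. Contradiction.
The forced assignments end in a contradiction, so G has no proper 3-coloring (χ ≥ 4).
The coloring below uses 4 colors, so χ(G) = 4.
A valid 4-coloring: color 1: [4, 10]; color 2: [6, 7]; color 3: [5, 9]; color 4: [8].

χ(G) = 4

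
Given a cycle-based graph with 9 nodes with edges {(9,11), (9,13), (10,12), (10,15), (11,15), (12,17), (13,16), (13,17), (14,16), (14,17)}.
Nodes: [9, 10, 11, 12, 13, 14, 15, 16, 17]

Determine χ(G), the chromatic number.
χ(G) = 3

Clique number ω(G) = 2 (lower bound: χ ≥ ω).
Odd cycle [15, 10, 12, 17, 13, 9, 11] needs 3 colors (χ ≥ 3).
The coloring below uses 3 colors, so χ(G) = 3.
A valid 3-coloring: color 1: [9, 15, 16, 17]; color 2: [10, 11, 13, 14]; color 3: [12].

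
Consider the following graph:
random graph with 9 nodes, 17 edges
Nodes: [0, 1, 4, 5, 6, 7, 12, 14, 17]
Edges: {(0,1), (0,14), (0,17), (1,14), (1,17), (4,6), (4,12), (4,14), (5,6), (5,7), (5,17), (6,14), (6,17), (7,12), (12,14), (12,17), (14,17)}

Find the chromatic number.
χ(G) = 4

Clique number ω(G) = 4 (lower bound: χ ≥ ω).
The clique on [0, 1, 14, 17] has size 4, forcing χ ≥ 4, and the coloring below uses 4 colors, so χ(G) = 4.
A valid 4-coloring: color 1: [4, 7, 17]; color 2: [5, 14]; color 3: [0, 6, 12]; color 4: [1].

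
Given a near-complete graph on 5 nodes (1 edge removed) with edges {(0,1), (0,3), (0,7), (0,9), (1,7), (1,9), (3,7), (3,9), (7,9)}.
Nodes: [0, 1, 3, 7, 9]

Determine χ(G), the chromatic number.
Clique number ω(G) = 4 (lower bound: χ ≥ ω).
The clique on [0, 1, 7, 9] has size 4, forcing χ ≥ 4, and the coloring below uses 4 colors, so χ(G) = 4.
A valid 4-coloring: color 1: [0]; color 2: [7]; color 3: [9]; color 4: [1, 3].

χ(G) = 4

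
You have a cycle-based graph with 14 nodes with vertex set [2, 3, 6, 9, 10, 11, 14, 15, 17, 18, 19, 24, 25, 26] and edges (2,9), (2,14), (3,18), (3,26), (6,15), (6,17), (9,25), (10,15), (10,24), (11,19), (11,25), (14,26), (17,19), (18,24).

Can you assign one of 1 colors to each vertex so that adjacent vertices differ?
Edge (2,9) forces its endpoints to differ, so 1 color is not enough.

No, G is not 1-colorable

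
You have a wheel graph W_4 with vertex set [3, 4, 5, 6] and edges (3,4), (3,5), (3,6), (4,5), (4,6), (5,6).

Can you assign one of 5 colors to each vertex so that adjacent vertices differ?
A valid 5-coloring: color 1: [5]; color 2: [4]; color 3: [3]; color 4: [6].
(χ(G) = 4 ≤ 5.)

Yes, G is 5-colorable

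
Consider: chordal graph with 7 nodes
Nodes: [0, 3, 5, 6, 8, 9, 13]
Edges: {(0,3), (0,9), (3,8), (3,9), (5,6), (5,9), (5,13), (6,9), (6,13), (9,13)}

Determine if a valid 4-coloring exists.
Yes, G is 4-colorable

A valid 4-coloring: color 1: [8, 9]; color 2: [3, 5]; color 3: [0, 6]; color 4: [13].
(χ(G) = 4 ≤ 4.)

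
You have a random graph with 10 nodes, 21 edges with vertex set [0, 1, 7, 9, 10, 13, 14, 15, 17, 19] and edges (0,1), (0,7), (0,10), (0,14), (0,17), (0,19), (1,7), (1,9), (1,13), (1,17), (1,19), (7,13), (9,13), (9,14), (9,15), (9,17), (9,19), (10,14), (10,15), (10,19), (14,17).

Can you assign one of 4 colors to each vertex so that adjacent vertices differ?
Yes, G is 4-colorable

A valid 4-coloring: color 1: [0, 9]; color 2: [1, 14, 15]; color 3: [10, 13, 17]; color 4: [7, 19].
(χ(G) = 4 ≤ 4.)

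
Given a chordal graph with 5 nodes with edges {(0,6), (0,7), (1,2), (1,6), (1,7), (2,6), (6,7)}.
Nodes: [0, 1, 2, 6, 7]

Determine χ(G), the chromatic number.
Clique number ω(G) = 3 (lower bound: χ ≥ ω).
The clique on [0, 6, 7] has size 3, forcing χ ≥ 3, and the coloring below uses 3 colors, so χ(G) = 3.
A valid 3-coloring: color 1: [6]; color 2: [2, 7]; color 3: [0, 1].

χ(G) = 3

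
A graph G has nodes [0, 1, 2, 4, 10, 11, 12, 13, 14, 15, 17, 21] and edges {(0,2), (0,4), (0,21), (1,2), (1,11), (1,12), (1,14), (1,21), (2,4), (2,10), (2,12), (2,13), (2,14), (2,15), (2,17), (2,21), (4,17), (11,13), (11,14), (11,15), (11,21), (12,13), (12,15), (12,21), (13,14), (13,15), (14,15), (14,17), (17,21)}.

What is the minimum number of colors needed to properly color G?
Clique number ω(G) = 4 (lower bound: χ ≥ ω).
The clique on [1, 2, 12, 21] has size 4, forcing χ ≥ 4, and the coloring below uses 4 colors, so χ(G) = 4.
A valid 4-coloring: color 1: [2, 11]; color 2: [4, 10, 15, 21]; color 3: [0, 1, 13, 17]; color 4: [12, 14].

χ(G) = 4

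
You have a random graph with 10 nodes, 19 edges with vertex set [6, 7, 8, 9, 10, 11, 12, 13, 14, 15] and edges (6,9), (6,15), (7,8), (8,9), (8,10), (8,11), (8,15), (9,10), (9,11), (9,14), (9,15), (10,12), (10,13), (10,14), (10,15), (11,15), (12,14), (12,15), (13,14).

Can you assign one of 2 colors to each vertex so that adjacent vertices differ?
No, G is not 2-colorable

The clique on vertices [8, 9, 10, 15] has size 4 > 2, so it alone needs 4 colors.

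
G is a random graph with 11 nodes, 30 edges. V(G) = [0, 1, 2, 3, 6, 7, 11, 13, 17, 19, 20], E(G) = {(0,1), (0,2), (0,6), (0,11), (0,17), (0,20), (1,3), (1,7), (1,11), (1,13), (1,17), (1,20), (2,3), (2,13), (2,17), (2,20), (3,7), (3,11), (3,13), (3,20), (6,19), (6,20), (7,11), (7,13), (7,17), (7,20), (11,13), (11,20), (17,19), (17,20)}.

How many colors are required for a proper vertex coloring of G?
Clique number ω(G) = 5 (lower bound: χ ≥ ω).
The clique on [1, 3, 7, 11, 20] has size 5, forcing χ ≥ 5, and the coloring below uses 5 colors, so χ(G) = 5.
A valid 5-coloring: color 1: [13, 19, 20]; color 2: [1, 2, 6]; color 3: [0, 3]; color 4: [11, 17]; color 5: [7].

χ(G) = 5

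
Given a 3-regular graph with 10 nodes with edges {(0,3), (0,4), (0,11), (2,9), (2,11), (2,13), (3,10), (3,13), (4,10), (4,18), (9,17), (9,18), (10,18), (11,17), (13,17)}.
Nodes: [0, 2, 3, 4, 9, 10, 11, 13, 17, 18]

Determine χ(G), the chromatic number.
Clique number ω(G) = 3 (lower bound: χ ≥ ω).
The clique on [4, 10, 18] has size 3, forcing χ ≥ 3, and the coloring below uses 3 colors, so χ(G) = 3.
A valid 3-coloring: color 1: [2, 3, 4, 17]; color 2: [0, 9, 10, 13]; color 3: [11, 18].

χ(G) = 3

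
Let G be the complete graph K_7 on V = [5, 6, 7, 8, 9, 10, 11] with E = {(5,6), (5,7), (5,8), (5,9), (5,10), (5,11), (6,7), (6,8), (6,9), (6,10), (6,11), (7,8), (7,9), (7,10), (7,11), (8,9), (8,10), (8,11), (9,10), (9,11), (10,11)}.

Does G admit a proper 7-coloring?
Yes, G is 7-colorable

A valid 7-coloring: color 1: [6]; color 2: [7]; color 3: [9]; color 4: [10]; color 5: [11]; color 6: [5]; color 7: [8].
(χ(G) = 7 ≤ 7.)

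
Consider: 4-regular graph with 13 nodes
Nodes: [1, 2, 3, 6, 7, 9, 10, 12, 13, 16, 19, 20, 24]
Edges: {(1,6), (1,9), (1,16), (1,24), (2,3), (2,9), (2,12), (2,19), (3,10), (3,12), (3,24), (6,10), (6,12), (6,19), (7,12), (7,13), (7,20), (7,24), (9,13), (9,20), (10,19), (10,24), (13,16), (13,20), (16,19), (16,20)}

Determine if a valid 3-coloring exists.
Yes, G is 3-colorable

A valid 3-coloring: color 1: [3, 6, 7, 9, 16]; color 2: [1, 2, 10, 13]; color 3: [12, 19, 20, 24].
(χ(G) = 3 ≤ 3.)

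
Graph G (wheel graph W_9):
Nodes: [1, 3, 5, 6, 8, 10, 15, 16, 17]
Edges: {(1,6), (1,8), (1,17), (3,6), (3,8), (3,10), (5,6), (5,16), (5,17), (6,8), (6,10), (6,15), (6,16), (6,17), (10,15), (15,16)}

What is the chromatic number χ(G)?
χ(G) = 3

Clique number ω(G) = 3 (lower bound: χ ≥ ω).
The clique on [1, 6, 8] has size 3, forcing χ ≥ 3, and the coloring below uses 3 colors, so χ(G) = 3.
A valid 3-coloring: color 1: [6]; color 2: [1, 3, 5, 15]; color 3: [8, 10, 16, 17].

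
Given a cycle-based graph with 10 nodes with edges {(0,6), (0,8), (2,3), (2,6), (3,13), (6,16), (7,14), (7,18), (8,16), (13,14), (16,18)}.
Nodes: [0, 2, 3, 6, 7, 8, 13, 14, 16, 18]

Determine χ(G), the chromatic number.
χ(G) = 2

Clique number ω(G) = 2 (lower bound: χ ≥ ω).
The graph is bipartite (no odd cycle), so 2 colors suffice: χ(G) = 2.
A valid 2-coloring: color 1: [0, 2, 7, 13, 16]; color 2: [3, 6, 8, 14, 18].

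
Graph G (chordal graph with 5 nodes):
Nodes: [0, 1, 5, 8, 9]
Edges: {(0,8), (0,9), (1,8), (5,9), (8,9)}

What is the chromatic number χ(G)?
Clique number ω(G) = 3 (lower bound: χ ≥ ω).
The clique on [0, 8, 9] has size 3, forcing χ ≥ 3, and the coloring below uses 3 colors, so χ(G) = 3.
A valid 3-coloring: color 1: [5, 8]; color 2: [1, 9]; color 3: [0].

χ(G) = 3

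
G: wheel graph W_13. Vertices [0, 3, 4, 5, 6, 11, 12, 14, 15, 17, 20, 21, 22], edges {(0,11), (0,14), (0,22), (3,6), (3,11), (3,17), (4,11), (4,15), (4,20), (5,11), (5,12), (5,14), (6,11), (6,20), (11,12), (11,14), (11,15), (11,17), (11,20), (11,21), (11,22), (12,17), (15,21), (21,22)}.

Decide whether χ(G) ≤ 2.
No, G is not 2-colorable

The clique on vertices [0, 11, 22] has size 3 > 2, so it alone needs 3 colors.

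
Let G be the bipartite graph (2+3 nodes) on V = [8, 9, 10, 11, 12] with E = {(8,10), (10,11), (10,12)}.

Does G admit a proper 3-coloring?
Yes, G is 3-colorable

A valid 3-coloring: color 1: [9, 10]; color 2: [8, 11, 12].
(χ(G) = 2 ≤ 3.)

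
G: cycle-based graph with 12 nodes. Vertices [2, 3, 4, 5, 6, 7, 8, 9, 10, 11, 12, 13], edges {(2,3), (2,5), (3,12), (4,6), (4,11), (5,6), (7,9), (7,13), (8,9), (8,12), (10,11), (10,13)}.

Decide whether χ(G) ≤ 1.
No, G is not 1-colorable

Edge (2,3) forces its endpoints to differ, so 1 color is not enough.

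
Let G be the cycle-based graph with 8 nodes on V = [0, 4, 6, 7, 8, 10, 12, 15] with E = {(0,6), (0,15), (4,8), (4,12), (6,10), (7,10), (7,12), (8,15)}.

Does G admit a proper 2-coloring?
Yes, G is 2-colorable

A valid 2-coloring: color 1: [4, 6, 7, 15]; color 2: [0, 8, 10, 12].
(χ(G) = 2 ≤ 2.)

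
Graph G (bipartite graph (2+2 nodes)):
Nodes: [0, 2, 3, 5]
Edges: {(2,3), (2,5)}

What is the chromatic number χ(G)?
Clique number ω(G) = 2 (lower bound: χ ≥ ω).
The graph is bipartite (no odd cycle), so 2 colors suffice: χ(G) = 2.
A valid 2-coloring: color 1: [0, 2]; color 2: [3, 5].

χ(G) = 2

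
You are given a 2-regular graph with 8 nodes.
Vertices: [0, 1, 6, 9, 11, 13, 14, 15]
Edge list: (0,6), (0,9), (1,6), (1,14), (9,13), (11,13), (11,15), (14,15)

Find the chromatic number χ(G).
Clique number ω(G) = 2 (lower bound: χ ≥ ω).
The graph is bipartite (no odd cycle), so 2 colors suffice: χ(G) = 2.
A valid 2-coloring: color 1: [6, 9, 11, 14]; color 2: [0, 1, 13, 15].

χ(G) = 2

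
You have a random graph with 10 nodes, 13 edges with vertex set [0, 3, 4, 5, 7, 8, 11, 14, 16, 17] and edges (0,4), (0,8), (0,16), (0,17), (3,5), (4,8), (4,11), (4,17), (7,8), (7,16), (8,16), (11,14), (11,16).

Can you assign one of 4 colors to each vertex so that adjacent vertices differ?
A valid 4-coloring: color 1: [3, 4, 14, 16]; color 2: [0, 5, 7, 11]; color 3: [8, 17].
(χ(G) = 3 ≤ 4.)

Yes, G is 4-colorable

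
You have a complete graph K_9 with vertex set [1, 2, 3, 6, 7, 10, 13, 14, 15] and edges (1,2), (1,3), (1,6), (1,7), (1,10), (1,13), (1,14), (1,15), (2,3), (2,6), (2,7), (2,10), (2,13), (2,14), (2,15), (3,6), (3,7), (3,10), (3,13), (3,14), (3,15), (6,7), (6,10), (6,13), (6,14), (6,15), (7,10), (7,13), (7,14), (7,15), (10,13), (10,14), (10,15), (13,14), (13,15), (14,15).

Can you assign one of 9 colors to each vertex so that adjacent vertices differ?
A valid 9-coloring: color 1: [6]; color 2: [14]; color 3: [13]; color 4: [2]; color 5: [3]; color 6: [10]; color 7: [1]; color 8: [15]; color 9: [7].
(χ(G) = 9 ≤ 9.)

Yes, G is 9-colorable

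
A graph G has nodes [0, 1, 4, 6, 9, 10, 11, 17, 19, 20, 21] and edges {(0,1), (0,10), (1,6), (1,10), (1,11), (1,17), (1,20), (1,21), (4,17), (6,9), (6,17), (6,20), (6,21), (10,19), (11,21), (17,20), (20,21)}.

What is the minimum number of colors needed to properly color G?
χ(G) = 4

Clique number ω(G) = 4 (lower bound: χ ≥ ω).
The clique on [1, 6, 17, 20] has size 4, forcing χ ≥ 4, and the coloring below uses 4 colors, so χ(G) = 4.
A valid 4-coloring: color 1: [1, 4, 9, 19]; color 2: [6, 10, 11]; color 3: [0, 20]; color 4: [17, 21].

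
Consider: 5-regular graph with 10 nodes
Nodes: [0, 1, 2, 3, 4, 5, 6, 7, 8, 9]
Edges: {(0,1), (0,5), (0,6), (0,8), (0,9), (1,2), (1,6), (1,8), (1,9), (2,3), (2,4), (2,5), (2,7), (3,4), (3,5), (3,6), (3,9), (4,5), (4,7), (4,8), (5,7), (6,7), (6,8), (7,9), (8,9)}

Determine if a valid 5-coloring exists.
A valid 5-coloring: color 1: [0, 2]; color 2: [5, 8]; color 3: [1, 3, 7]; color 4: [4, 6, 9].
(χ(G) = 4 ≤ 5.)

Yes, G is 5-colorable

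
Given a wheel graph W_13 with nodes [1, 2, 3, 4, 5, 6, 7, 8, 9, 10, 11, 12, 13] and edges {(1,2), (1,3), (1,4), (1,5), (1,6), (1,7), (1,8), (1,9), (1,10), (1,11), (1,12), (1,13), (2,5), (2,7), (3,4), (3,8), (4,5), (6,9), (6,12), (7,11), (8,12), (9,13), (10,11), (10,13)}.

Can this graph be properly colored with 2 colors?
The clique on vertices [1, 2, 5] has size 3 > 2, so it alone needs 3 colors.

No, G is not 2-colorable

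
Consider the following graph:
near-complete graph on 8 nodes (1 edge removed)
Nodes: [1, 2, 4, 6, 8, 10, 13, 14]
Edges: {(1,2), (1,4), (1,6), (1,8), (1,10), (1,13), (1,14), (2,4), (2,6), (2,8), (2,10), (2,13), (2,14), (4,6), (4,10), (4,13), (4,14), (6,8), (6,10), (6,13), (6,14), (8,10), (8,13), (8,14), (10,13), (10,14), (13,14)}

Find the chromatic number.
Clique number ω(G) = 7 (lower bound: χ ≥ ω).
The clique on [1, 2, 6, 8, 10, 13, 14] has size 7, forcing χ ≥ 7, and the coloring below uses 7 colors, so χ(G) = 7.
A valid 7-coloring: color 1: [1]; color 2: [13]; color 3: [10]; color 4: [2]; color 5: [6]; color 6: [14]; color 7: [4, 8].

χ(G) = 7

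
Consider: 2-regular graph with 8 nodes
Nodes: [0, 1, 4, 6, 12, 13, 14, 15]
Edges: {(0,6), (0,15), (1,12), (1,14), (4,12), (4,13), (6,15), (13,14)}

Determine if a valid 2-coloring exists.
The clique on vertices [0, 6, 15] has size 3 > 2, so it alone needs 3 colors.

No, G is not 2-colorable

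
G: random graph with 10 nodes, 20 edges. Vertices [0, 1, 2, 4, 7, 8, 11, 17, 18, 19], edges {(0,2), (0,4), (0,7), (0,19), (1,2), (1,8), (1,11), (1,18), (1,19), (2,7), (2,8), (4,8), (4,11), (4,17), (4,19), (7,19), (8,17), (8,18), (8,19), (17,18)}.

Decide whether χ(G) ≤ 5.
A valid 5-coloring: color 1: [0, 8, 11]; color 2: [2, 17, 19]; color 3: [1, 4, 7]; color 4: [18].
(χ(G) = 4 ≤ 5.)

Yes, G is 5-colorable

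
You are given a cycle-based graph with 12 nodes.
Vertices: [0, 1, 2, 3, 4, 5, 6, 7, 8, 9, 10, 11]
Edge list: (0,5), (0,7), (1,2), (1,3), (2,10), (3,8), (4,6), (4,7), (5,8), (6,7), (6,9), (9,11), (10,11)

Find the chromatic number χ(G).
Clique number ω(G) = 3 (lower bound: χ ≥ ω).
The clique on [4, 6, 7] has size 3, forcing χ ≥ 3, and the coloring below uses 3 colors, so χ(G) = 3.
A valid 3-coloring: color 1: [0, 1, 6, 8, 10]; color 2: [2, 3, 5, 7, 11]; color 3: [4, 9].

χ(G) = 3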